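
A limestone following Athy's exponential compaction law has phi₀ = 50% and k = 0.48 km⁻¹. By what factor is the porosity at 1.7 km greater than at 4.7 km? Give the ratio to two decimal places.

phi(d₁)/phi(d₂) = e^(−k·d₁)/e^(−k·d₂) = e^{k(d₂−d₁)}
= exp(0.48 × 3) = exp(1.44) = 4.2207

4.22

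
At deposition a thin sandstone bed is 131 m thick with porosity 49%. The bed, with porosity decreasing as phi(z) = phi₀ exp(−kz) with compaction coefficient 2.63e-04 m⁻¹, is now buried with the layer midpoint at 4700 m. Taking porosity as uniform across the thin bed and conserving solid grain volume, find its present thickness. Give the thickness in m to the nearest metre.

Working in km (1 km = 1000 m; k in km⁻¹ = k in m⁻¹ × 1000):
Porosity at 4.7 km: phi = 0.49·exp(−0.263×4.7) = 0.1424
Solid-volume conservation: h(1−phi) = h₀(1−phi₀) ⇒ h = h₀·(1−phi₀)/(1−phi)
h = 0.131 × (1 − 0.49)/(1 − 0.1424) = 0.131 × 0.5946 = 0.0779 km

78 m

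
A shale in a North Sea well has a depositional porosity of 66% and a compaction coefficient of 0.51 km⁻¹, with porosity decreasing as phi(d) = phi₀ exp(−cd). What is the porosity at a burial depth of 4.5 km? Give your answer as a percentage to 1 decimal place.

6.7%

phi = phi₀·exp(−c·d) = 0.66 × exp(−0.51 × 4.5) = 0.66 × exp(−2.295)
  = 0.66 × 0.1008 = 0.0665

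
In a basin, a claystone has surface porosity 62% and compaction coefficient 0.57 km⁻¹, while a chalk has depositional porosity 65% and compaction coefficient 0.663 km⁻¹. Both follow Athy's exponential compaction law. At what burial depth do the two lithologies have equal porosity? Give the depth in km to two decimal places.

Set n₀ₐ e^(−cₐz) = n₀ᵦ e^(−cᵦz) ⇒ ln(n₀ₐ/n₀ᵦ) = (cₐ − cᵦ)·z
z = ln(0.62/0.65) / (0.57 − 0.663) = -0.0473 / -0.093 = 0.508 km

0.51 km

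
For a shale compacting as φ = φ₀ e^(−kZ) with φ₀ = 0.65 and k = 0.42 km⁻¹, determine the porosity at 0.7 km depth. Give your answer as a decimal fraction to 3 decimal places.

φ = φ₀·exp(−k·Z) = 0.65 × exp(−0.42 × 0.7) = 0.65 × exp(−0.294)
  = 0.65 × 0.7453 = 0.4844

0.484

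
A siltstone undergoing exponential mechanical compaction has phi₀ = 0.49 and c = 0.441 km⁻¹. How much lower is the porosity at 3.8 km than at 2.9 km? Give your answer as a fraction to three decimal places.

phi(2.9) = 0.49·e^(−0.441×2.9) = 0.1364
phi(3.8) = 0.49·e^(−0.441×3.8) = 0.0917
Δphi = 0.1364 − 0.0917 = 0.0447

0.045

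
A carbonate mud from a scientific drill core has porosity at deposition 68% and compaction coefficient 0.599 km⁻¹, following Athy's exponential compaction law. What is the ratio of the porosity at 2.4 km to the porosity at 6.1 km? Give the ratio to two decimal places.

9.17

φ(z₁)/φ(z₂) = e^(−c·z₁)/e^(−c·z₂) = e^{c(z₂−z₁)}
= exp(0.599 × 3.7) = exp(2.216) = 9.1733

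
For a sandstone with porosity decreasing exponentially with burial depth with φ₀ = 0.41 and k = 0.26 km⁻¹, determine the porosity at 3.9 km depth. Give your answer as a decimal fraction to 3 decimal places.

φ = φ₀·exp(−k·d) = 0.41 × exp(−0.26 × 3.9) = 0.41 × exp(−1.014)
  = 0.41 × 0.3628 = 0.1487

0.149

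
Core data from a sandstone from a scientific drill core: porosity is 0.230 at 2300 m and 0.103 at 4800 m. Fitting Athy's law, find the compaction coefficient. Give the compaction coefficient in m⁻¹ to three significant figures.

0.000321 m⁻¹

Working in km (1 km = 1000 m; c in km⁻¹ = c in m⁻¹ × 1000):
Athy: φ(Z) = φ₀ e^(−cZ) ⇒ φ₁/φ₂ = e^{c(Z₂−Z₁)} ⇒ c = ln(φ₁/φ₂)/(Z₂−Z₁)
c = ln(0.23/0.103) / (4.8 − 2.3) = ln(2.233) / 2.5 = 0.8034 / 2.5 = 0.3213 km⁻¹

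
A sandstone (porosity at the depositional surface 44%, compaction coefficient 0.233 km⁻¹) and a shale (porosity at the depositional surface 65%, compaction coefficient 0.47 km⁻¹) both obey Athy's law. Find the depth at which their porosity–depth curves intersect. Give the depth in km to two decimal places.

Set phi₀ₐ e^(−cₐd) = phi₀ᵦ e^(−cᵦd) ⇒ ln(phi₀ₐ/phi₀ᵦ) = (cₐ − cᵦ)·d
d = ln(0.44/0.65) / (0.233 − 0.47) = -0.3902 / -0.237 = 1.646 km

1.65 km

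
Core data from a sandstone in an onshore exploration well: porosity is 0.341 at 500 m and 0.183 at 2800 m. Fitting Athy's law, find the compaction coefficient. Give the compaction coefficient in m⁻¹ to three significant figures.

0.000271 m⁻¹

Working in km (1 km = 1000 m; k in km⁻¹ = k in m⁻¹ × 1000):
Athy: φ(z) = φ₀ e^(−kz) ⇒ φ₁/φ₂ = e^{k(z₂−z₁)} ⇒ k = ln(φ₁/φ₂)/(z₂−z₁)
k = ln(0.341/0.183) / (2.8 − 0.5) = ln(1.863) / 2.3 = 0.6224 / 2.3 = 0.2706 km⁻¹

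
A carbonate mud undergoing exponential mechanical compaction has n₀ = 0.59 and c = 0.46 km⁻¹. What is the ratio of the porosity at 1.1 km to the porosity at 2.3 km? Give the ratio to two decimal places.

1.74

n(z₁)/n(z₂) = e^(−c·z₁)/e^(−c·z₂) = e^{c(z₂−z₁)}
= exp(0.46 × 1.2) = exp(0.552) = 1.7367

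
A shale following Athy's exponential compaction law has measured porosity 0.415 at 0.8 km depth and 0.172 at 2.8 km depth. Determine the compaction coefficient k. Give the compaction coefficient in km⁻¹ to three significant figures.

Athy: φ(Z) = φ₀ e^(−kZ) ⇒ φ₁/φ₂ = e^{k(Z₂−Z₁)} ⇒ k = ln(φ₁/φ₂)/(Z₂−Z₁)
k = ln(0.415/0.172) / (2.8 − 0.8) = ln(2.413) / 2 = 0.8808 / 2 = 0.4404 km⁻¹

0.440 km⁻¹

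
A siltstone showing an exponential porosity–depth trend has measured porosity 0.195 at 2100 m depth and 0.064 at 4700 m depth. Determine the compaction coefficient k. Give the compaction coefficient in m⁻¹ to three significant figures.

0.000429 m⁻¹

Working in km (1 km = 1000 m; k in km⁻¹ = k in m⁻¹ × 1000):
Athy: n(d) = n₀ e^(−kd) ⇒ n₁/n₂ = e^{k(d₂−d₁)} ⇒ k = ln(n₁/n₂)/(d₂−d₁)
k = ln(0.195/0.064) / (4.7 − 2.1) = ln(3.047) / 2.6 = 1.1141 / 2.6 = 0.4285 km⁻¹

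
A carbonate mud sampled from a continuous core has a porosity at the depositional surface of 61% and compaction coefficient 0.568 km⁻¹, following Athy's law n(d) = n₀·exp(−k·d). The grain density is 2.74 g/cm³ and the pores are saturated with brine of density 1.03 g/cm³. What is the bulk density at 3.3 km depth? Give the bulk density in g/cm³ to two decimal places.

Porosity at depth: n = 0.61·exp(−0.568×3.3) = 0.61×0.1534 = 0.0936
Bulk density: ρ_b = (1−n)ρ_g + n·ρ_f = 0.9064×2.74 + 0.0936×1.03
       = 2.484 + 0.096 = 2.580 g/cm³

2.58 g/cm³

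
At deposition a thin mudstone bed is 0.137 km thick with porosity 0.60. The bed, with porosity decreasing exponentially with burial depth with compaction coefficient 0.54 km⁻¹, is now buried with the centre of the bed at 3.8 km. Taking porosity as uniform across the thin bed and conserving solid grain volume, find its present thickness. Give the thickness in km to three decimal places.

0.059 km

Porosity at 3.8 km: phi = 0.6·exp(−0.54×3.8) = 0.0771
Solid-volume conservation: h(1−phi) = h₀(1−phi₀) ⇒ h = h₀·(1−phi₀)/(1−phi)
h = 0.137 × (1 − 0.6)/(1 − 0.0771) = 0.137 × 0.4334 = 0.0594 km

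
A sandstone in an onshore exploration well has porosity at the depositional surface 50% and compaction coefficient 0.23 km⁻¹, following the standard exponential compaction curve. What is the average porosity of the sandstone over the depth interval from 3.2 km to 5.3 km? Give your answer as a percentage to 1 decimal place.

19.0%

⟨φ⟩ = (1/(d₂−d₁)) ∫ φ₀ e^(−cd) dd = φ₀·(e^(−c·d₁) − e^(−c·d₂)) / (c·(d₂−d₁))
e^(−0.23×3.2) = 0.4790; e^(−0.23×5.3) = 0.2955
⟨φ⟩ = 0.5 × (0.4790 − 0.2955) / (0.23 × 2.1) = 0.5 × 0.3799 = 0.1900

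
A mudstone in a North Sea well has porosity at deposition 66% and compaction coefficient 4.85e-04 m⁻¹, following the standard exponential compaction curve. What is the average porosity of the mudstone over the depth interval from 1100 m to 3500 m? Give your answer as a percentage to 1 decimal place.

Working in km (1 km = 1000 m; k in km⁻¹ = k in m⁻¹ × 1000):
⟨φ⟩ = (1/(Z₂−Z₁)) ∫ φ₀ e^(−kZ) dZ = φ₀·(e^(−k·Z₁) − e^(−k·Z₂)) / (k·(Z₂−Z₁))
e^(−0.485×1.1) = 0.5865; e^(−0.485×3.5) = 0.1831
⟨φ⟩ = 0.66 × (0.5865 − 0.1831) / (0.485 × 2.4) = 0.66 × 0.3466 = 0.2287

22.9%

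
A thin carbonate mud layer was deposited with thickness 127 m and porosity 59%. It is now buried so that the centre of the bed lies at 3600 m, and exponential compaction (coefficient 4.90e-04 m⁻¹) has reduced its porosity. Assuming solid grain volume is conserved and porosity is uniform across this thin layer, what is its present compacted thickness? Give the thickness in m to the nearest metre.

Working in km (1 km = 1000 m; β in km⁻¹ = β in m⁻¹ × 1000):
Porosity at 3.6 km: n = 0.59·exp(−0.49×3.6) = 0.1011
Solid-volume conservation: h(1−n) = h₀(1−n₀) ⇒ h = h₀·(1−n₀)/(1−n)
h = 0.127 × (1 − 0.59)/(1 − 0.1011) = 0.127 × 0.4561 = 0.0579 km

58 m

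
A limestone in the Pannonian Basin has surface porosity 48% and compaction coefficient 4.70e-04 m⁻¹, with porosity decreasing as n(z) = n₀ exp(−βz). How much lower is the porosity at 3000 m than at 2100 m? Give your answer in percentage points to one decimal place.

6.2 percentage points

Working in km (1 km = 1000 m; β in km⁻¹ = β in m⁻¹ × 1000):
n(2.1) = 0.48·e^(−0.47×2.1) = 0.1789
n(3) = 0.48·e^(−0.47×3) = 0.1172
Δn = 0.1789 − 0.1172 = 0.0617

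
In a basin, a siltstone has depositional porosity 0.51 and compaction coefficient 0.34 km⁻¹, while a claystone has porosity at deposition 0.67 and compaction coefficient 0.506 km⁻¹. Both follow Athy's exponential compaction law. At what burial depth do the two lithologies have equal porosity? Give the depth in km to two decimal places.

Set n₀ₐ e^(−cₐd) = n₀ᵦ e^(−cᵦd) ⇒ ln(n₀ₐ/n₀ᵦ) = (cₐ − cᵦ)·d
d = ln(0.51/0.67) / (0.34 − 0.506) = -0.2729 / -0.166 = 1.644 km

1.64 km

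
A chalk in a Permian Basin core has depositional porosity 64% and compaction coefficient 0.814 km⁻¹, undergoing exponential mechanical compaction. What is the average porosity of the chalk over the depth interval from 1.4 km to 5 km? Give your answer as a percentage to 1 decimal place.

⟨φ⟩ = (1/(d₂−d₁)) ∫ φ₀ e^(−cd) dd = φ₀·(e^(−c·d₁) − e^(−c·d₂)) / (c·(d₂−d₁))
e^(−0.814×1.4) = 0.3199; e^(−0.814×5) = 0.0171
⟨φ⟩ = 0.64 × (0.3199 − 0.0171) / (0.814 × 3.6) = 0.64 × 0.1034 = 0.0661

6.6%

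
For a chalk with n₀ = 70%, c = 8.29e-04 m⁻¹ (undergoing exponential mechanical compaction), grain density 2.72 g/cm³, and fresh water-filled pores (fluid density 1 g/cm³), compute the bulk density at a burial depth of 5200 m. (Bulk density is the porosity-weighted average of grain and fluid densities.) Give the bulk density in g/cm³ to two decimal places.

Working in km (1 km = 1000 m; c in km⁻¹ = c in m⁻¹ × 1000):
Porosity at depth: n = 0.7·exp(−0.829×5.2) = 0.7×0.0134 = 0.0094
Bulk density: ρ_b = (1−n)ρ_g + n·ρ_f = 0.9906×2.72 + 0.0094×1
       = 2.694 + 0.009 = 2.704 g/cm³

2.70 g/cm³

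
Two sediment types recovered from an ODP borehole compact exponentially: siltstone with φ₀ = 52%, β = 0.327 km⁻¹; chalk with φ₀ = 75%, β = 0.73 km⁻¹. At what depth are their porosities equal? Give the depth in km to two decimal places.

Set φ₀ₐ e^(−βₐd) = φ₀ᵦ e^(−βᵦd) ⇒ ln(φ₀ₐ/φ₀ᵦ) = (βₐ − βᵦ)·d
d = ln(0.52/0.75) / (0.327 − 0.73) = -0.3662 / -0.403 = 0.909 km

0.91 km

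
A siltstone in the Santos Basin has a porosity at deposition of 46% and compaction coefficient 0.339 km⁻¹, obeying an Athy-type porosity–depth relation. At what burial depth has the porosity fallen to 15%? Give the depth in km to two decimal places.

Invert Athy's law: d = ln(φ₀/φ) / β
d = ln(0.46/0.15) / 0.339 = ln(3.067) / 0.339 = 1.1206 / 0.339 = 3.306 km

3.31 km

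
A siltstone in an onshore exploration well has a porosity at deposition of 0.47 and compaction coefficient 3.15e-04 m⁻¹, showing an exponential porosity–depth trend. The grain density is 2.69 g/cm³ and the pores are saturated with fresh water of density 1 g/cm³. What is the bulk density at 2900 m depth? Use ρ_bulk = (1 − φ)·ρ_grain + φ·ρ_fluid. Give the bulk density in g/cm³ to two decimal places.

2.37 g/cm³

Working in km (1 km = 1000 m; β in km⁻¹ = β in m⁻¹ × 1000):
Porosity at depth: n = 0.47·exp(−0.315×2.9) = 0.47×0.4011 = 0.1885
Bulk density: ρ_b = (1−n)ρ_g + n·ρ_f = 0.8115×2.69 + 0.1885×1
       = 2.183 + 0.189 = 2.371 g/cm³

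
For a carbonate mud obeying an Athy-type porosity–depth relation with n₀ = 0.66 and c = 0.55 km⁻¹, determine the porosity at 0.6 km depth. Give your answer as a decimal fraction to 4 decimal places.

n = n₀·exp(−c·d) = 0.66 × exp(−0.55 × 0.6) = 0.66 × exp(−0.33)
  = 0.66 × 0.7189 = 0.4745

0.4745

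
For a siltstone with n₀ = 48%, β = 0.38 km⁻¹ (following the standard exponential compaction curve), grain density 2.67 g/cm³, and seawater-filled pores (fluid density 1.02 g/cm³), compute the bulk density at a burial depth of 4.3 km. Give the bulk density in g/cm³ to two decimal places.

2.52 g/cm³

Porosity at depth: n = 0.48·exp(−0.38×4.3) = 0.48×0.1951 = 0.0937
Bulk density: ρ_b = (1−n)ρ_g + n·ρ_f = 0.9063×2.67 + 0.0937×1.02
       = 2.420 + 0.096 = 2.515 g/cm³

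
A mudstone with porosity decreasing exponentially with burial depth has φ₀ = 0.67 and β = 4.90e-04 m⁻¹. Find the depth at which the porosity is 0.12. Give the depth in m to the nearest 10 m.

Working in km (1 km = 1000 m; β in km⁻¹ = β in m⁻¹ × 1000):
Invert Athy's law: Z = ln(φ₀/φ) / β
Z = ln(0.67/0.12) / 0.49 = ln(5.583) / 0.49 = 1.7198 / 0.49 = 3.510 km

3510 m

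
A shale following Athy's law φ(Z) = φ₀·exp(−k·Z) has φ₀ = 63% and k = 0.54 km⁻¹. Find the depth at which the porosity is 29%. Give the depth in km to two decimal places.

1.44 km

Invert Athy's law: Z = ln(φ₀/φ) / k
Z = ln(0.63/0.29) / 0.54 = ln(2.172) / 0.54 = 0.7758 / 0.54 = 1.437 km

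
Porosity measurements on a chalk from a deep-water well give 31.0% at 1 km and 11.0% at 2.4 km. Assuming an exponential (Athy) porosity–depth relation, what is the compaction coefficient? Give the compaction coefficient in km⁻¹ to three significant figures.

0.740 km⁻¹

Athy: n(z) = n₀ e^(−βz) ⇒ n₁/n₂ = e^{β(z₂−z₁)} ⇒ β = ln(n₁/n₂)/(z₂−z₁)
β = ln(0.31/0.11) / (2.4 − 1) = ln(2.818) / 1.4 = 1.0361 / 1.4 = 0.7401 km⁻¹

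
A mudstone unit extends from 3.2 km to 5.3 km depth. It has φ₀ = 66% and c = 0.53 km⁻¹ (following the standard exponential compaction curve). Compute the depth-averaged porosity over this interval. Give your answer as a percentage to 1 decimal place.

7.3%

⟨φ⟩ = (1/(z₂−z₁)) ∫ φ₀ e^(−cz) dz = φ₀·(e^(−c·z₁) − e^(−c·z₂)) / (c·(z₂−z₁))
e^(−0.53×3.2) = 0.1834; e^(−0.53×5.3) = 0.0603
⟨φ⟩ = 0.66 × (0.1834 − 0.0603) / (0.53 × 2.1) = 0.66 × 0.1106 = 0.0730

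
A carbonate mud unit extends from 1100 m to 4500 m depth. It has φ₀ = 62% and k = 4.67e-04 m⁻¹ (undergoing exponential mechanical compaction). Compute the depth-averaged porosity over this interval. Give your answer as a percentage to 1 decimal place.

18.6%

Working in km (1 km = 1000 m; k in km⁻¹ = k in m⁻¹ × 1000):
⟨φ⟩ = (1/(d₂−d₁)) ∫ φ₀ e^(−kd) dd = φ₀·(e^(−k·d₁) − e^(−k·d₂)) / (k·(d₂−d₁))
e^(−0.467×1.1) = 0.5983; e^(−0.467×4.5) = 0.1223
⟨φ⟩ = 0.62 × (0.5983 − 0.1223) / (0.467 × 3.4) = 0.62 × 0.2998 = 0.1859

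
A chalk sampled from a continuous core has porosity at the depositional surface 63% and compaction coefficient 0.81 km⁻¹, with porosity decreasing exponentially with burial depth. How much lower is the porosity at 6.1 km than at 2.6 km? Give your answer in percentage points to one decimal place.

7.2 percentage points

φ(2.6) = 0.63·e^(−0.81×2.6) = 0.0767
φ(6.1) = 0.63·e^(−0.81×6.1) = 0.0045
Δφ = 0.0767 − 0.0045 = 0.0722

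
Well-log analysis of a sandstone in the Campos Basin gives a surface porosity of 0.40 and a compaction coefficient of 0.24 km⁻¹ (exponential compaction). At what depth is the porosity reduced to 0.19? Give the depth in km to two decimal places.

Invert Athy's law: Z = ln(phi₀/phi) / β
Z = ln(0.4/0.19) / 0.24 = ln(2.105) / 0.24 = 0.7444 / 0.24 = 3.102 km

3.10 km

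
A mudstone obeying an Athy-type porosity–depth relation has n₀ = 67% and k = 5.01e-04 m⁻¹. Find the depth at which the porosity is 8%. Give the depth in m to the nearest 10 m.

4240 m

Working in km (1 km = 1000 m; k in km⁻¹ = k in m⁻¹ × 1000):
Invert Athy's law: d = ln(n₀/n) / k
d = ln(0.67/0.08) / 0.501 = ln(8.375) / 0.501 = 2.1253 / 0.501 = 4.242 km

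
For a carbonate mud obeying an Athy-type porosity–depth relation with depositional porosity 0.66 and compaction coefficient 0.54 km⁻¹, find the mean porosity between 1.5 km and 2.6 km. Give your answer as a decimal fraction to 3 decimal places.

⟨φ⟩ = (1/(Z₂−Z₁)) ∫ φ₀ e^(−kZ) dZ = φ₀·(e^(−k·Z₁) − e^(−k·Z₂)) / (k·(Z₂−Z₁))
e^(−0.54×1.5) = 0.4449; e^(−0.54×2.6) = 0.2456
⟨φ⟩ = 0.66 × (0.4449 − 0.2456) / (0.54 × 1.1) = 0.66 × 0.3354 = 0.2214

0.221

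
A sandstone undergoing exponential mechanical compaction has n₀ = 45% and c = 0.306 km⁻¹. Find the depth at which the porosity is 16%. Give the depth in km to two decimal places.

Invert Athy's law: z = ln(n₀/n) / c
z = ln(0.45/0.16) / 0.306 = ln(2.812) / 0.306 = 1.0341 / 0.306 = 3.379 km

3.38 km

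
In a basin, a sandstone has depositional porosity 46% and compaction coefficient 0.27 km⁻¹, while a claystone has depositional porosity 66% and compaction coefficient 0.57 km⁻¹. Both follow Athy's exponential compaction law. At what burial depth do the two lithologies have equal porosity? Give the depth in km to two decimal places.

Set φ₀ₐ e^(−kₐz) = φ₀ᵦ e^(−kᵦz) ⇒ ln(φ₀ₐ/φ₀ᵦ) = (kₐ − kᵦ)·z
z = ln(0.46/0.66) / (0.27 − 0.57) = -0.3610 / -0.3 = 1.203 km

1.20 km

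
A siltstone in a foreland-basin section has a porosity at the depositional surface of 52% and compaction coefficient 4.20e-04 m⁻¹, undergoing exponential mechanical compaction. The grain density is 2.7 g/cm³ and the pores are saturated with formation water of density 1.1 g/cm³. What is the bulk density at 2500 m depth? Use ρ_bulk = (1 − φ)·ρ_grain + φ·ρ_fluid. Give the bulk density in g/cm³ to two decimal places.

2.41 g/cm³

Working in km (1 km = 1000 m; k in km⁻¹ = k in m⁻¹ × 1000):
Porosity at depth: φ = 0.52·exp(−0.42×2.5) = 0.52×0.3499 = 0.1820
Bulk density: ρ_b = (1−φ)ρ_g + φ·ρ_f = 0.8180×2.7 + 0.1820×1.1
       = 2.209 + 0.200 = 2.409 g/cm³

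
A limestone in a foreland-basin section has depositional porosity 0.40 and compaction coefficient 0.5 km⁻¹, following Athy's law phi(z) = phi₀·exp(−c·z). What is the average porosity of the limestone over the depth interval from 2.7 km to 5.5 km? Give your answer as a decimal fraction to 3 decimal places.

0.056

⟨phi⟩ = (1/(z₂−z₁)) ∫ phi₀ e^(−cz) dz = phi₀·(e^(−c·z₁) − e^(−c·z₂)) / (c·(z₂−z₁))
e^(−0.5×2.7) = 0.2592; e^(−0.5×5.5) = 0.0639
⟨phi⟩ = 0.4 × (0.2592 − 0.0639) / (0.5 × 2.8) = 0.4 × 0.1395 = 0.0558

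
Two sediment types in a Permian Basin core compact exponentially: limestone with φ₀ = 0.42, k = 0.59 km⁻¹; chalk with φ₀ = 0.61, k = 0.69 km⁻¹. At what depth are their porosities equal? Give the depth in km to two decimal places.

3.73 km

Set φ₀ₐ e^(−kₐz) = φ₀ᵦ e^(−kᵦz) ⇒ ln(φ₀ₐ/φ₀ᵦ) = (kₐ − kᵦ)·z
z = ln(0.42/0.61) / (0.59 − 0.69) = -0.3732 / -0.1 = 3.732 km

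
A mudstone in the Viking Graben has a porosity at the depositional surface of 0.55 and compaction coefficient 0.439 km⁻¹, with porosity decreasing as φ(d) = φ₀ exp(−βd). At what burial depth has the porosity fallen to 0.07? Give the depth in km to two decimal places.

4.70 km

Invert Athy's law: d = ln(φ₀/φ) / β
d = ln(0.55/0.07) / 0.439 = ln(7.857) / 0.439 = 2.0614 / 0.439 = 4.696 km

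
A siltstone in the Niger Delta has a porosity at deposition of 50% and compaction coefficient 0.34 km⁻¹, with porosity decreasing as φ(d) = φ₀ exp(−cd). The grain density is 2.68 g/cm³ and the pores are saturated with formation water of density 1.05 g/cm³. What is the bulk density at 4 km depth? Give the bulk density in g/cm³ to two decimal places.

2.47 g/cm³

Porosity at depth: φ = 0.5·exp(−0.34×4) = 0.5×0.2567 = 0.1283
Bulk density: ρ_b = (1−φ)ρ_g + φ·ρ_f = 0.8717×2.68 + 0.1283×1.05
       = 2.336 + 0.135 = 2.471 g/cm³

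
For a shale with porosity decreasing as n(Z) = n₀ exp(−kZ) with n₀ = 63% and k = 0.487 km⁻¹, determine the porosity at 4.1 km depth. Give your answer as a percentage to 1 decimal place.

8.6%

n = n₀·exp(−k·Z) = 0.63 × exp(−0.487 × 4.1) = 0.63 × exp(−1.997)
  = 0.63 × 0.1358 = 0.0855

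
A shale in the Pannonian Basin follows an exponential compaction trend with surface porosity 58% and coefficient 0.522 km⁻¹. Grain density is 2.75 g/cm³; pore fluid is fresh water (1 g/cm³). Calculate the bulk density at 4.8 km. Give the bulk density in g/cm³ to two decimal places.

2.67 g/cm³

Porosity at depth: phi = 0.58·exp(−0.522×4.8) = 0.58×0.0816 = 0.0473
Bulk density: ρ_b = (1−phi)ρ_g + phi·ρ_f = 0.9527×2.75 + 0.0473×1
       = 2.620 + 0.047 = 2.667 g/cm³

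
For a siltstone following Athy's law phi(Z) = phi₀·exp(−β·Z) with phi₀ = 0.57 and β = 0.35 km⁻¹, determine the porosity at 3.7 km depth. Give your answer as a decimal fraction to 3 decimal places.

phi = phi₀·exp(−β·Z) = 0.57 × exp(−0.35 × 3.7) = 0.57 × exp(−1.295)
  = 0.57 × 0.2739 = 0.1561

0.156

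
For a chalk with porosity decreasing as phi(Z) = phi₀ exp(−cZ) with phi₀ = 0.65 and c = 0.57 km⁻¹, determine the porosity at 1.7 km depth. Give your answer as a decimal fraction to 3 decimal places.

0.247

phi = phi₀·exp(−c·Z) = 0.65 × exp(−0.57 × 1.7) = 0.65 × exp(−0.969)
  = 0.65 × 0.3795 = 0.2467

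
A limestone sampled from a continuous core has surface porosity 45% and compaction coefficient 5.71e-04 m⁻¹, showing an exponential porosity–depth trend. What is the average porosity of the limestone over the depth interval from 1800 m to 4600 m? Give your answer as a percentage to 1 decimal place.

8.0%

Working in km (1 km = 1000 m; c in km⁻¹ = c in m⁻¹ × 1000):
⟨φ⟩ = (1/(Z₂−Z₁)) ∫ φ₀ e^(−cZ) dZ = φ₀·(e^(−c·Z₁) − e^(−c·Z₂)) / (c·(Z₂−Z₁))
e^(−0.571×1.8) = 0.3578; e^(−0.571×4.6) = 0.0723
⟨φ⟩ = 0.45 × (0.3578 − 0.0723) / (0.571 × 2.8) = 0.45 × 0.1786 = 0.0803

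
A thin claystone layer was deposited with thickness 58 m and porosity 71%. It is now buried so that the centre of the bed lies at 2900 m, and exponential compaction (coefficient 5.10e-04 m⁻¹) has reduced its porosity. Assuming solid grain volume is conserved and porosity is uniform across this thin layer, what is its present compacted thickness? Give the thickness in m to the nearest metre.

20 m

Working in km (1 km = 1000 m; c in km⁻¹ = c in m⁻¹ × 1000):
Porosity at 2.9 km: n = 0.71·exp(−0.51×2.9) = 0.1618
Solid-volume conservation: h(1−n) = h₀(1−n₀) ⇒ h = h₀·(1−n₀)/(1−n)
h = 0.058 × (1 − 0.71)/(1 − 0.1618) = 0.058 × 0.3460 = 0.0201 km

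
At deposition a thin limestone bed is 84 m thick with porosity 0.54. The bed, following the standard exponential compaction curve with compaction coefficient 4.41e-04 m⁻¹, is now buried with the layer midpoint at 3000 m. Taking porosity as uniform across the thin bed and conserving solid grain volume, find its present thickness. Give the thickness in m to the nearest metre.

45 m

Working in km (1 km = 1000 m; k in km⁻¹ = k in m⁻¹ × 1000):
Porosity at 3 km: phi = 0.54·exp(−0.441×3) = 0.1438
Solid-volume conservation: h(1−phi) = h₀(1−phi₀) ⇒ h = h₀·(1−phi₀)/(1−phi)
h = 0.084 × (1 − 0.54)/(1 − 0.1438) = 0.084 × 0.5373 = 0.0451 km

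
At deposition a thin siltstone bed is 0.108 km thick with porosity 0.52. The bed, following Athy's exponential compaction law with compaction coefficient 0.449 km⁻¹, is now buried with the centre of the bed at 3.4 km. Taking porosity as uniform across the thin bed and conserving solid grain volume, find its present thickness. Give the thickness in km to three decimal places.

0.058 km

Porosity at 3.4 km: n = 0.52·exp(−0.449×3.4) = 0.1130
Solid-volume conservation: h(1−n) = h₀(1−n₀) ⇒ h = h₀·(1−n₀)/(1−n)
h = 0.108 × (1 − 0.52)/(1 − 0.1130) = 0.108 × 0.5411 = 0.0584 km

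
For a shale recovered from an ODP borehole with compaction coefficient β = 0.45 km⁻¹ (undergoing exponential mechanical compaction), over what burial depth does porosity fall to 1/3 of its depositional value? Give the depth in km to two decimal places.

2.44 km

phi/phi₀ = 1/3 ⇒ exp(−β·z) = 1/3 ⇒ z = ln(3) / β
z = 1.0986 / 0.45 = 2.441 km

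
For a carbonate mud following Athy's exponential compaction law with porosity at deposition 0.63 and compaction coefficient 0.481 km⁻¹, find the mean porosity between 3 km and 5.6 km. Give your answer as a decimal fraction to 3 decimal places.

0.085

⟨φ⟩ = (1/(d₂−d₁)) ∫ φ₀ e^(−kd) dd = φ₀·(e^(−k·d₁) − e^(−k·d₂)) / (k·(d₂−d₁))
e^(−0.481×3) = 0.2362; e^(−0.481×5.6) = 0.0676
⟨φ⟩ = 0.63 × (0.2362 − 0.0676) / (0.481 × 2.6) = 0.63 × 0.1348 = 0.0849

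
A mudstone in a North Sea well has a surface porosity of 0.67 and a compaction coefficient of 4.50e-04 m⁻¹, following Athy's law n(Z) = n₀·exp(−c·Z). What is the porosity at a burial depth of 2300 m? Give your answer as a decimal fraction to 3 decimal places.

Working in km (1 km = 1000 m; c in km⁻¹ = c in m⁻¹ × 1000):
n = n₀·exp(−c·Z) = 0.67 × exp(−0.45 × 2.3) = 0.67 × exp(−1.035)
  = 0.67 × 0.3552 = 0.2380

0.238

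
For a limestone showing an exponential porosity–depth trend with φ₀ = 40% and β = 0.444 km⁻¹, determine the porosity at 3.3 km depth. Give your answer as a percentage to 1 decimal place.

9.2%

φ = φ₀·exp(−β·Z) = 0.4 × exp(−0.444 × 3.3) = 0.4 × exp(−1.465)
  = 0.4 × 0.2310 = 0.0924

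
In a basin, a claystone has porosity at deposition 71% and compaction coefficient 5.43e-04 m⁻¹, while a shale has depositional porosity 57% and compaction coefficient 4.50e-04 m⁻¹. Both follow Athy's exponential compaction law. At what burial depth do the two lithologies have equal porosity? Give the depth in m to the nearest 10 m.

2360 m

Working in km (1 km = 1000 m; c in km⁻¹ = c in m⁻¹ × 1000):
Set φ₀ₐ e^(−cₐZ) = φ₀ᵦ e^(−cᵦZ) ⇒ ln(φ₀ₐ/φ₀ᵦ) = (cₐ − cᵦ)·Z
Z = ln(0.71/0.57) / (0.543 − 0.45) = 0.2196 / 0.093 = 2.362 km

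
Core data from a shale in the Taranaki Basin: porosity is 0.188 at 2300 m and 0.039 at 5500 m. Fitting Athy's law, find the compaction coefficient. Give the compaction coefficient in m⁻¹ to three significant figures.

Working in km (1 km = 1000 m; β in km⁻¹ = β in m⁻¹ × 1000):
Athy: phi(d) = phi₀ e^(−βd) ⇒ phi₁/phi₂ = e^{β(d₂−d₁)} ⇒ β = ln(phi₁/phi₂)/(d₂−d₁)
β = ln(0.188/0.039) / (5.5 − 2.3) = ln(4.821) / 3.2 = 1.5729 / 3.2 = 0.4915 km⁻¹

0.000492 m⁻¹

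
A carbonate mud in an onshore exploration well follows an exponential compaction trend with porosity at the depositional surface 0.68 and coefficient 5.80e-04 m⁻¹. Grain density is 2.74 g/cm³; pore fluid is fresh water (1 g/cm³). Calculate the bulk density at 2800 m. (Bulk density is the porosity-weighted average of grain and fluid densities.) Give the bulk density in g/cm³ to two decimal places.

Working in km (1 km = 1000 m; k in km⁻¹ = k in m⁻¹ × 1000):
Porosity at depth: phi = 0.68·exp(−0.58×2.8) = 0.68×0.1971 = 0.1340
Bulk density: ρ_b = (1−phi)ρ_g + phi·ρ_f = 0.8660×2.74 + 0.1340×1
       = 2.373 + 0.134 = 2.507 g/cm³

2.51 g/cm³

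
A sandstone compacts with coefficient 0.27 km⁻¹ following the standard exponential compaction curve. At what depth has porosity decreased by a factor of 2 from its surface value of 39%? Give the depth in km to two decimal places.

phi/phi₀ = 1/2 ⇒ exp(−k·d) = 1/2 ⇒ d = ln(2) / k
d = 0.6931 / 0.27 = 2.567 km

2.57 km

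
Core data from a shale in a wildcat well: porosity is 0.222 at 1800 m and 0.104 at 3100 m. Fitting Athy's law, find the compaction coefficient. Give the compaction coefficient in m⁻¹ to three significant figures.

0.000583 m⁻¹

Working in km (1 km = 1000 m; β in km⁻¹ = β in m⁻¹ × 1000):
Athy: φ(Z) = φ₀ e^(−βZ) ⇒ φ₁/φ₂ = e^{β(Z₂−Z₁)} ⇒ β = ln(φ₁/φ₂)/(Z₂−Z₁)
β = ln(0.222/0.104) / (3.1 − 1.8) = ln(2.135) / 1.3 = 0.7583 / 1.3 = 0.5833 km⁻¹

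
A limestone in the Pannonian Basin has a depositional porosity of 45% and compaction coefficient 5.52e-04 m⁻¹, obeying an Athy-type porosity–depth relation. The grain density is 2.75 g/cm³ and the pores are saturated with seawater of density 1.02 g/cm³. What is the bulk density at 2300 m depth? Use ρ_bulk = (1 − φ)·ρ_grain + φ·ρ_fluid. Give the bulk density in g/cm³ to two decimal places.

Working in km (1 km = 1000 m; β in km⁻¹ = β in m⁻¹ × 1000):
Porosity at depth: φ = 0.45·exp(−0.552×2.3) = 0.45×0.2809 = 0.1264
Bulk density: ρ_b = (1−φ)ρ_g + φ·ρ_f = 0.8736×2.75 + 0.1264×1.02
       = 2.402 + 0.129 = 2.531 g/cm³

2.53 g/cm³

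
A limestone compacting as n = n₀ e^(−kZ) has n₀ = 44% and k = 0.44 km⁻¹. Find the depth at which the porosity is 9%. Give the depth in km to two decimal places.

Invert Athy's law: Z = ln(n₀/n) / k
Z = ln(0.44/0.09) / 0.44 = ln(4.889) / 0.44 = 1.5870 / 0.44 = 3.607 km

3.61 km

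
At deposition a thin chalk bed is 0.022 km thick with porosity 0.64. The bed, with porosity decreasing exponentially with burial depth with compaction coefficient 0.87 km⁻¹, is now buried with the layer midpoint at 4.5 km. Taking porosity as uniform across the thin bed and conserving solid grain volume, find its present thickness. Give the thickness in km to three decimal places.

0.008 km

Porosity at 4.5 km: phi = 0.64·exp(−0.87×4.5) = 0.0128
Solid-volume conservation: h(1−phi) = h₀(1−phi₀) ⇒ h = h₀·(1−phi₀)/(1−phi)
h = 0.022 × (1 − 0.64)/(1 − 0.0128) = 0.022 × 0.3647 = 0.0080 km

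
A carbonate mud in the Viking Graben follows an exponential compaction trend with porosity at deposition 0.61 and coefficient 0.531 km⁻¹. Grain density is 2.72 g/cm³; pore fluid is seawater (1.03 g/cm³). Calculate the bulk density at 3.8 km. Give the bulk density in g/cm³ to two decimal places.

2.58 g/cm³

Porosity at depth: phi = 0.61·exp(−0.531×3.8) = 0.61×0.1329 = 0.0811
Bulk density: ρ_b = (1−phi)ρ_g + phi·ρ_f = 0.9189×2.72 + 0.0811×1.03
       = 2.499 + 0.084 = 2.583 g/cm³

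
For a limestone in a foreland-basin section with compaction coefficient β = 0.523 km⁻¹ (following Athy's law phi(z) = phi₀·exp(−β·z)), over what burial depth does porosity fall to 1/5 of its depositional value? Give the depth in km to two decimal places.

phi/phi₀ = 1/5 ⇒ exp(−β·z) = 1/5 ⇒ z = ln(5) / β
z = 1.6094 / 0.523 = 3.077 km

3.08 km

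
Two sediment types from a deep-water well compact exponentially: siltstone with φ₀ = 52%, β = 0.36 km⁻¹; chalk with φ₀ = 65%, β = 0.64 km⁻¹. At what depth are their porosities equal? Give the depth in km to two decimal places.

Set φ₀ₐ e^(−βₐz) = φ₀ᵦ e^(−βᵦz) ⇒ ln(φ₀ₐ/φ₀ᵦ) = (βₐ − βᵦ)·z
z = ln(0.52/0.65) / (0.36 − 0.64) = -0.2231 / -0.28 = 0.797 km

0.80 km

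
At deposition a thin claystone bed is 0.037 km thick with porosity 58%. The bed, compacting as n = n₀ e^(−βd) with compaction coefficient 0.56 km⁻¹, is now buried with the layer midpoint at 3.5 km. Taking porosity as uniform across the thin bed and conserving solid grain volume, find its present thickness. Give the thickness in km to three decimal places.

Porosity at 3.5 km: n = 0.58·exp(−0.56×3.5) = 0.0817
Solid-volume conservation: h(1−n) = h₀(1−n₀) ⇒ h = h₀·(1−n₀)/(1−n)
h = 0.037 × (1 − 0.58)/(1 − 0.0817) = 0.037 × 0.4574 = 0.0169 km

0.017 km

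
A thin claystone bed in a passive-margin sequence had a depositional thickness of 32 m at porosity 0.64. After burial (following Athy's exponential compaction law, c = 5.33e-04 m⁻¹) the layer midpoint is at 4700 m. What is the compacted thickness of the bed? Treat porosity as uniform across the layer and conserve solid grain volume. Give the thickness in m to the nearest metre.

Working in km (1 km = 1000 m; c in km⁻¹ = c in m⁻¹ × 1000):
Porosity at 4.7 km: φ = 0.64·exp(−0.533×4.7) = 0.0523
Solid-volume conservation: h(1−φ) = h₀(1−φ₀) ⇒ h = h₀·(1−φ₀)/(1−φ)
h = 0.032 × (1 − 0.64)/(1 − 0.0523) = 0.032 × 0.3799 = 0.0122 km

12 m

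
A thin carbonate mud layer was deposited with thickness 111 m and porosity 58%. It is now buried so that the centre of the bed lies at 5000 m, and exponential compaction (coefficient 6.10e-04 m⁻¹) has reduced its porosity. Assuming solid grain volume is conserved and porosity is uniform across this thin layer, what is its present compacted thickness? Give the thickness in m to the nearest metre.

Working in km (1 km = 1000 m; c in km⁻¹ = c in m⁻¹ × 1000):
Porosity at 5 km: n = 0.58·exp(−0.61×5) = 0.0275
Solid-volume conservation: h(1−n) = h₀(1−n₀) ⇒ h = h₀·(1−n₀)/(1−n)
h = 0.111 × (1 − 0.58)/(1 − 0.0275) = 0.111 × 0.4319 = 0.0479 km

48 m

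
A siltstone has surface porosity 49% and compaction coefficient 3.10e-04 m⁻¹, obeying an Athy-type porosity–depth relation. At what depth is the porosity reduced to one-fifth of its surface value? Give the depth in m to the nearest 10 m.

Working in km (1 km = 1000 m; c in km⁻¹ = c in m⁻¹ × 1000):
n/n₀ = 1/5 ⇒ exp(−c·d) = 1/5 ⇒ d = ln(5) / c
d = 1.6094 / 0.31 = 5.192 km

5190 m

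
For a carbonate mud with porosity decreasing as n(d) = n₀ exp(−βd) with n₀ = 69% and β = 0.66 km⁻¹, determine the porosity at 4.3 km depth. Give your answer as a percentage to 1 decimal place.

4.0%

n = n₀·exp(−β·d) = 0.69 × exp(−0.66 × 4.3) = 0.69 × exp(−2.838)
  = 0.69 × 0.0585 = 0.0404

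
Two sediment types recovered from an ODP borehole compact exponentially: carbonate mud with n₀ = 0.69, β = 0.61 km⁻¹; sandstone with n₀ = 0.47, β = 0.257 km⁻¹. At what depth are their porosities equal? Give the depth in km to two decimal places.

Set n₀ₐ e^(−βₐz) = n₀ᵦ e^(−βᵦz) ⇒ ln(n₀ₐ/n₀ᵦ) = (βₐ − βᵦ)·z
z = ln(0.69/0.47) / (0.61 − 0.257) = 0.3840 / 0.353 = 1.088 km

1.09 km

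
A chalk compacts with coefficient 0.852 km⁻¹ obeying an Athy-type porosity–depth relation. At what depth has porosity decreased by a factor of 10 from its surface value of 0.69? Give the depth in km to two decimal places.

2.70 km

φ/φ₀ = 1/10 ⇒ exp(−c·z) = 1/10 ⇒ z = ln(10) / c
z = 2.3026 / 0.852 = 2.703 km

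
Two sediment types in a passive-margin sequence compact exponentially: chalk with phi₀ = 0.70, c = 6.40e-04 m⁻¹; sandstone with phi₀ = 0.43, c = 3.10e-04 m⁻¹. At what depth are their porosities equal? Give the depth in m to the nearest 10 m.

1480 m

Working in km (1 km = 1000 m; c in km⁻¹ = c in m⁻¹ × 1000):
Set phi₀ₐ e^(−cₐZ) = phi₀ᵦ e^(−cᵦZ) ⇒ ln(phi₀ₐ/phi₀ᵦ) = (cₐ − cᵦ)·Z
Z = ln(0.7/0.43) / (0.64 − 0.31) = 0.4873 / 0.33 = 1.477 km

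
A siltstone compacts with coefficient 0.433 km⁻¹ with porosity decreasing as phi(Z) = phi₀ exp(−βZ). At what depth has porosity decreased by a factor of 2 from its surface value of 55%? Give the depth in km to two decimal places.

phi/phi₀ = 1/2 ⇒ exp(−β·Z) = 1/2 ⇒ Z = ln(2) / β
Z = 0.6931 / 0.433 = 1.601 km

1.60 km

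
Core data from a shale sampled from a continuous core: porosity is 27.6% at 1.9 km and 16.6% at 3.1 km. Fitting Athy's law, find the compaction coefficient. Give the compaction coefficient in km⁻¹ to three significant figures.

Athy: φ(d) = φ₀ e^(−cd) ⇒ φ₁/φ₂ = e^{c(d₂−d₁)} ⇒ c = ln(φ₁/φ₂)/(d₂−d₁)
c = ln(0.276/0.166) / (3.1 − 1.9) = ln(1.663) / 1.2 = 0.5084 / 1.2 = 0.4237 km⁻¹

0.424 km⁻¹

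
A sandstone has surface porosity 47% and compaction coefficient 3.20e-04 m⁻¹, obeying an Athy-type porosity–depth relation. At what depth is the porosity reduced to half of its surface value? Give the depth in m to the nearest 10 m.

Working in km (1 km = 1000 m; k in km⁻¹ = k in m⁻¹ × 1000):
φ/φ₀ = 1/2 ⇒ exp(−k·Z) = 1/2 ⇒ Z = ln(2) / k
Z = 0.6931 / 0.32 = 2.166 km

2170 m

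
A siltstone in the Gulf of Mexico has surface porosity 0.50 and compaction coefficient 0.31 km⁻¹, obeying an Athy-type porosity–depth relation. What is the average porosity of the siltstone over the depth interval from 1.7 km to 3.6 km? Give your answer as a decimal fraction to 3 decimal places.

0.223

⟨n⟩ = (1/(Z₂−Z₁)) ∫ n₀ e^(−kZ) dZ = n₀·(e^(−k·Z₁) − e^(−k·Z₂)) / (k·(Z₂−Z₁))
e^(−0.31×1.7) = 0.5904; e^(−0.31×3.6) = 0.3276
⟨n⟩ = 0.5 × (0.5904 − 0.3276) / (0.31 × 1.9) = 0.5 × 0.4462 = 0.2231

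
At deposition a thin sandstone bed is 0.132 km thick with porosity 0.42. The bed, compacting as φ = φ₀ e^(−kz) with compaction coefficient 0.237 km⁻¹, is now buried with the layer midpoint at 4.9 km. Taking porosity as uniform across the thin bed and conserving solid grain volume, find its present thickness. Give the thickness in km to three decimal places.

0.088 km

Porosity at 4.9 km: φ = 0.42·exp(−0.237×4.9) = 0.1315
Solid-volume conservation: h(1−φ) = h₀(1−φ₀) ⇒ h = h₀·(1−φ₀)/(1−φ)
h = 0.132 × (1 − 0.42)/(1 − 0.1315) = 0.132 × 0.6678 = 0.0882 km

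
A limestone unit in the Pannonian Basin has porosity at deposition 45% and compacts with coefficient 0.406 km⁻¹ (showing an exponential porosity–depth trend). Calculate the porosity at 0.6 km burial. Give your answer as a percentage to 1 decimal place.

35.3%

φ = φ₀·exp(−c·z) = 0.45 × exp(−0.406 × 0.6) = 0.45 × exp(−0.2436)
  = 0.45 × 0.7838 = 0.3527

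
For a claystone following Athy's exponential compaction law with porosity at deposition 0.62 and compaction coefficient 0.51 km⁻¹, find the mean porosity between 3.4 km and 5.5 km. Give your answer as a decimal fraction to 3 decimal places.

0.067

⟨n⟩ = (1/(d₂−d₁)) ∫ n₀ e^(−cd) dd = n₀·(e^(−c·d₁) − e^(−c·d₂)) / (c·(d₂−d₁))
e^(−0.51×3.4) = 0.1766; e^(−0.51×5.5) = 0.0605
⟨n⟩ = 0.62 × (0.1766 − 0.0605) / (0.51 × 2.1) = 0.62 × 0.1084 = 0.0672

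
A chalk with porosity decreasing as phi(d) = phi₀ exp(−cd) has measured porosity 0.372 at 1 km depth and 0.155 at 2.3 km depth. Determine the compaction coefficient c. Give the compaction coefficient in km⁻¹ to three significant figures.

0.673 km⁻¹

Athy: phi(d) = phi₀ e^(−cd) ⇒ phi₁/phi₂ = e^{c(d₂−d₁)} ⇒ c = ln(phi₁/phi₂)/(d₂−d₁)
c = ln(0.372/0.155) / (2.3 − 1) = ln(2.4) / 1.3 = 0.8755 / 1.3 = 0.6734 km⁻¹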